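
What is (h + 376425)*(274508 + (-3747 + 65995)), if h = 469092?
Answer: 284732922852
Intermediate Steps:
(h + 376425)*(274508 + (-3747 + 65995)) = (469092 + 376425)*(274508 + (-3747 + 65995)) = 845517*(274508 + 62248) = 845517*336756 = 284732922852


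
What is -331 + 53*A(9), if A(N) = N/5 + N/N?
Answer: -913/5 ≈ -182.60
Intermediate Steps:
A(N) = 1 + N/5 (A(N) = N*(⅕) + 1 = N/5 + 1 = 1 + N/5)
-331 + 53*A(9) = -331 + 53*(1 + (⅕)*9) = -331 + 53*(1 + 9/5) = -331 + 53*(14/5) = -331 + 742/5 = -913/5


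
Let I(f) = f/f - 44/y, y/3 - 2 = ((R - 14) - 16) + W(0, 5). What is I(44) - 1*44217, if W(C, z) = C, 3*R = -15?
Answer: -397940/9 ≈ -44216.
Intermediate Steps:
R = -5 (R = (1/3)*(-15) = -5)
y = -99 (y = 6 + 3*(((-5 - 14) - 16) + 0) = 6 + 3*((-19 - 16) + 0) = 6 + 3*(-35 + 0) = 6 + 3*(-35) = 6 - 105 = -99)
I(f) = 13/9 (I(f) = f/f - 44/(-99) = 1 - 44*(-1/99) = 1 + 4/9 = 13/9)
I(44) - 1*44217 = 13/9 - 1*44217 = 13/9 - 44217 = -397940/9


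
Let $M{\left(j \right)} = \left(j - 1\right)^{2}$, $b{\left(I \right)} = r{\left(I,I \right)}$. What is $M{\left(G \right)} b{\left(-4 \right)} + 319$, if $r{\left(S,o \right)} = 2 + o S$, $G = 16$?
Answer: $4369$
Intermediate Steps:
$r{\left(S,o \right)} = 2 + S o$
$b{\left(I \right)} = 2 + I^{2}$ ($b{\left(I \right)} = 2 + I I = 2 + I^{2}$)
$M{\left(j \right)} = \left(-1 + j\right)^{2}$
$M{\left(G \right)} b{\left(-4 \right)} + 319 = \left(-1 + 16\right)^{2} \left(2 + \left(-4\right)^{2}\right) + 319 = 15^{2} \left(2 + 16\right) + 319 = 225 \cdot 18 + 319 = 4050 + 319 = 4369$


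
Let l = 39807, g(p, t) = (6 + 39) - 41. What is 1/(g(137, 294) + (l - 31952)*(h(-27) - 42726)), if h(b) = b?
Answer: -1/335824811 ≈ -2.9777e-9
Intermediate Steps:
g(p, t) = 4 (g(p, t) = 45 - 41 = 4)
1/(g(137, 294) + (l - 31952)*(h(-27) - 42726)) = 1/(4 + (39807 - 31952)*(-27 - 42726)) = 1/(4 + 7855*(-42753)) = 1/(4 - 335824815) = 1/(-335824811) = -1/335824811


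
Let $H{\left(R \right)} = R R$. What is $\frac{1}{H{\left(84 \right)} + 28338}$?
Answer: $\frac{1}{35394} \approx 2.8253 \cdot 10^{-5}$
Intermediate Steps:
$H{\left(R \right)} = R^{2}$
$\frac{1}{H{\left(84 \right)} + 28338} = \frac{1}{84^{2} + 28338} = \frac{1}{7056 + 28338} = \frac{1}{35394}$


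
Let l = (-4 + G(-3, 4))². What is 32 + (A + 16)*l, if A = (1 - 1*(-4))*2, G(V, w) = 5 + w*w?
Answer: 7546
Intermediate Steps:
G(V, w) = 5 + w²
A = 10 (A = (1 + 4)*2 = 5*2 = 10)
l = 289 (l = (-4 + (5 + 4²))² = (-4 + (5 + 16))² = (-4 + 21)² = 17² = 289)
32 + (A + 16)*l = 32 + (10 + 16)*289 = 32 + 26*289 = 32 + 7514 = 7546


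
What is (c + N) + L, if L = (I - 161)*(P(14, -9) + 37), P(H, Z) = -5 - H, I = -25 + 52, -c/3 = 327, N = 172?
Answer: -3221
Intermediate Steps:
c = -981 (c = -3*327 = -981)
I = 27
L = -2412 (L = (27 - 161)*((-5 - 1*14) + 37) = -134*((-5 - 14) + 37) = -134*(-19 + 37) = -134*18 = -2412)
(c + N) + L = (-981 + 172) - 2412 = -809 - 2412 = -3221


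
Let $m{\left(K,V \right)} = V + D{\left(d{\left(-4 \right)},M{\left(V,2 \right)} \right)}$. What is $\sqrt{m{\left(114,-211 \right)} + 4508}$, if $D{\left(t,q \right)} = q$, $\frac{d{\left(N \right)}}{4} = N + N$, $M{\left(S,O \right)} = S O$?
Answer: $5 \sqrt{155} \approx 62.25$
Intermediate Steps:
$M{\left(S,O \right)} = O S$
$d{\left(N \right)} = 8 N$ ($d{\left(N \right)} = 4 \left(N + N\right) = 4 \cdot 2 N = 8 N$)
$m{\left(K,V \right)} = 3 V$ ($m{\left(K,V \right)} = V + 2 V = 3 V$)
$\sqrt{m{\left(114,-211 \right)} + 4508} = \sqrt{3 \left(-211\right) + 4508} = \sqrt{-633 + 4508} = \sqrt{3875} = 5 \sqrt{155}$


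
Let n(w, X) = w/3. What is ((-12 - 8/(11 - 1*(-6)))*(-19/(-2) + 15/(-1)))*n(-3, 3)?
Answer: -1166/17 ≈ -68.588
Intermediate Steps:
n(w, X) = w/3 (n(w, X) = w*(⅓) = w/3)
((-12 - 8/(11 - 1*(-6)))*(-19/(-2) + 15/(-1)))*n(-3, 3) = ((-12 - 8/(11 - 1*(-6)))*(-19/(-2) + 15/(-1)))*((⅓)*(-3)) = ((-12 - 8/(11 + 6))*(-19*(-½) + 15*(-1)))*(-1) = ((-12 - 8/17)*(19/2 - 15))*(-1) = ((-12 - 8*1/17)*(-11/2))*(-1) = ((-12 - 8/17)*(-11/2))*(-1) = -212/17*(-11/2)*(-1) = (1166/17)*(-1) = -1166/17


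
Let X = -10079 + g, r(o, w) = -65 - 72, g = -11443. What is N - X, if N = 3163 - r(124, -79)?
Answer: 24822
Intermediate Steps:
r(o, w) = -137
X = -21522 (X = -10079 - 11443 = -21522)
N = 3300 (N = 3163 - 1*(-137) = 3163 + 137 = 3300)
N - X = 3300 - 1*(-21522) = 3300 + 21522 = 24822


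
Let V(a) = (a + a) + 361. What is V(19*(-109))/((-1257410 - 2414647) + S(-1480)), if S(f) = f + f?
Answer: 3781/3675017 ≈ 0.0010288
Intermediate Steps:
S(f) = 2*f
V(a) = 361 + 2*a (V(a) = 2*a + 361 = 361 + 2*a)
V(19*(-109))/((-1257410 - 2414647) + S(-1480)) = (361 + 2*(19*(-109)))/((-1257410 - 2414647) + 2*(-1480)) = (361 + 2*(-2071))/(-3672057 - 2960) = (361 - 4142)/(-3675017) = -3781*(-1/3675017) = 3781/3675017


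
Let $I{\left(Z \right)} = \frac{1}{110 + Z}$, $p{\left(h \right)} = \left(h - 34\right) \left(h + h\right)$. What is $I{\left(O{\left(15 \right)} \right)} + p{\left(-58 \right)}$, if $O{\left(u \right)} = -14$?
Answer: $\frac{1024513}{96} \approx 10672.0$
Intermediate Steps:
$p{\left(h \right)} = 2 h \left(-34 + h\right)$ ($p{\left(h \right)} = \left(-34 + h\right) 2 h = 2 h \left(-34 + h\right)$)
$I{\left(O{\left(15 \right)} \right)} + p{\left(-58 \right)} = \frac{1}{110 - 14} + 2 \left(-58\right) \left(-34 - 58\right) = \frac{1}{96} + 2 \left(-58\right) \left(-92\right) = \frac{1}{96} + 10672 = \frac{1024513}{96}$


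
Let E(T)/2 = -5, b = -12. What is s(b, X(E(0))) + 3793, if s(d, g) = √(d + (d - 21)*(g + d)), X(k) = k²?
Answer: 3793 + 54*I ≈ 3793.0 + 54.0*I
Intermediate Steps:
E(T) = -10 (E(T) = 2*(-5) = -10)
s(d, g) = √(d + (-21 + d)*(d + g))
s(b, X(E(0))) + 3793 = √((-12)² - 21*(-10)² - 20*(-12) - 12*(-10)²) + 3793 = √(144 - 21*100 + 240 - 12*100) + 3793 = √(144 - 2100 + 240 - 1200) + 3793 = √(-2916) + 3793 = 54*I + 3793 = 3793 + 54*I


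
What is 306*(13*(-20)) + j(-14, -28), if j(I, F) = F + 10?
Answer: -79578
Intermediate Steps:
j(I, F) = 10 + F
306*(13*(-20)) + j(-14, -28) = 306*(13*(-20)) + (10 - 28) = 306*(-260) - 18 = -79560 - 18 = -79578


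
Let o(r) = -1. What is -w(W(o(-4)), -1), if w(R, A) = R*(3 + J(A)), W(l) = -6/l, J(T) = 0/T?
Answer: -18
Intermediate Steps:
J(T) = 0
w(R, A) = 3*R (w(R, A) = R*(3 + 0) = R*3 = 3*R)
-w(W(o(-4)), -1) = -3*(-6/(-1)) = -3*(-6*(-1)) = -3*6 = -1*18 = -18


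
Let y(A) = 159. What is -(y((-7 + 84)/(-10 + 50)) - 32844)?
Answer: 32685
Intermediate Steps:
-(y((-7 + 84)/(-10 + 50)) - 32844) = -(159 - 32844) = -1*(-32685) = 32685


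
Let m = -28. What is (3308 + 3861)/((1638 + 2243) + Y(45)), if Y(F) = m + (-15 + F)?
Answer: 7169/3883 ≈ 1.8463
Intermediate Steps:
Y(F) = -43 + F (Y(F) = -28 + (-15 + F) = -43 + F)
(3308 + 3861)/((1638 + 2243) + Y(45)) = (3308 + 3861)/((1638 + 2243) + (-43 + 45)) = 7169/(3881 + 2) = 7169/3883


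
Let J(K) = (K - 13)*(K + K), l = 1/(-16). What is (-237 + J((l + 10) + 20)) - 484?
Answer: 37521/128 ≈ 293.13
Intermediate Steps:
l = -1/16 ≈ -0.062500
J(K) = 2*K*(-13 + K) (J(K) = (-13 + K)*(2*K) = 2*K*(-13 + K))
(-237 + J((l + 10) + 20)) - 484 = (-237 + 2*((-1/16 + 10) + 20)*(-13 + ((-1/16 + 10) + 20))) - 484 = (-237 + 2*(159/16 + 20)*(-13 + (159/16 + 20))) - 484 = (-237 + 2*(479/16)*(-13 + 479/16)) - 484 = (-237 + 2*(479/16)*(271/16)) - 484 = (-237 + 129809/128) - 484 = 99473/128 - 484 = 37521/128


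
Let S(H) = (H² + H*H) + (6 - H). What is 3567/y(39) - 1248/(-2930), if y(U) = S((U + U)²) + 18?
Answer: 15398744701/36148412060 ≈ 0.42599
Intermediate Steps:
S(H) = 6 - H + 2*H² (S(H) = (H² + H²) + (6 - H) = 2*H² + (6 - H) = 6 - H + 2*H²)
y(U) = 24 - 4*U² + 32*U⁴ (y(U) = (6 - (U + U)² + 2*((U + U)²)²) + 18 = (6 - (2*U)² + 2*((2*U)²)²) + 18 = (6 - 4*U² + 2*(4*U²)²) + 18 = (6 - 4*U² + 2*(16*U⁴)) + 18 = (6 - 4*U² + 32*U⁴) + 18 = 24 - 4*U² + 32*U⁴)
3567/y(39) - 1248/(-2930) = 3567/(24 - 4*39² + 32*39⁴) - 1248/(-2930) = 3567/(24 - 4*1521 + 32*2313441) - 1248*(-1/2930) = 3567/(24 - 6084 + 74030112) + 624/1465 = 3567/74024052 + 624/1465 = 3567*(1/74024052) + 624/1465 = 1189/24674684 + 624/1465 = 15398744701/36148412060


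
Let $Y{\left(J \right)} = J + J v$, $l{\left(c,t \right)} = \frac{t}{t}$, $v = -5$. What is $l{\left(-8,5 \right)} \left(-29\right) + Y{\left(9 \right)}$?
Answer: $-65$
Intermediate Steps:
$l{\left(c,t \right)} = 1$
$Y{\left(J \right)} = - 4 J$ ($Y{\left(J \right)} = J + J \left(-5\right) = J - 5 J = - 4 J$)
$l{\left(-8,5 \right)} \left(-29\right) + Y{\left(9 \right)} = 1 \left(-29\right) - 36 = -29 - 36 = -65$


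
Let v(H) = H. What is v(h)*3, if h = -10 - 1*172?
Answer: -546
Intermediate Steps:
h = -182 (h = -10 - 172 = -182)
v(h)*3 = -182*3 = -546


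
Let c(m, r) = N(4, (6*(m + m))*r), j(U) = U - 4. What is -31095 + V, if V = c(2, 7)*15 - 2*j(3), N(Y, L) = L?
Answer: -28573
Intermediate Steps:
j(U) = -4 + U
c(m, r) = 12*m*r (c(m, r) = (6*(m + m))*r = (6*(2*m))*r = (12*m)*r = 12*m*r)
V = 2522 (V = (12*2*7)*15 - 2*(-4 + 3) = 168*15 - 2*(-1) = 2520 + 2 = 2522)
-31095 + V = -31095 + 2522 = -28573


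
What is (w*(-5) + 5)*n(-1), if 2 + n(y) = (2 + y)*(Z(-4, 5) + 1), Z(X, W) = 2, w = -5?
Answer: 30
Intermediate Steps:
n(y) = 4 + 3*y (n(y) = -2 + (2 + y)*(2 + 1) = -2 + (2 + y)*3 = -2 + (6 + 3*y) = 4 + 3*y)
(w*(-5) + 5)*n(-1) = (-5*(-5) + 5)*(4 + 3*(-1)) = (25 + 5)*(4 - 3) = 30*1 = 30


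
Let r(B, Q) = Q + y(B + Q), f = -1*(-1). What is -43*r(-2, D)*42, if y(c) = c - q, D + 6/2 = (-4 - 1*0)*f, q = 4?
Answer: 36120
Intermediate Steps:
f = 1
D = -7 (D = -3 + (-4 - 1*0)*1 = -3 + (-4 + 0)*1 = -3 - 4*1 = -3 - 4 = -7)
y(c) = -4 + c (y(c) = c - 1*4 = c - 4 = -4 + c)
r(B, Q) = -4 + B + 2*Q (r(B, Q) = Q + (-4 + (B + Q)) = Q + (-4 + B + Q) = -4 + B + 2*Q)
-43*r(-2, D)*42 = -43*(-4 - 2 + 2*(-7))*42 = -43*(-4 - 2 - 14)*42 = -43*(-20)*42 = 860*42 = 36120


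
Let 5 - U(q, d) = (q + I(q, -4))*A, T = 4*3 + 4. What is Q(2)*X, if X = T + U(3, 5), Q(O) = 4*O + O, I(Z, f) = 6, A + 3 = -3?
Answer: 750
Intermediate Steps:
A = -6 (A = -3 - 3 = -6)
T = 16 (T = 12 + 4 = 16)
U(q, d) = 41 + 6*q (U(q, d) = 5 - (q + 6)*(-6) = 5 - (6 + q)*(-6) = 5 - (-36 - 6*q) = 5 + (36 + 6*q) = 41 + 6*q)
Q(O) = 5*O
X = 75 (X = 16 + (41 + 6*3) = 16 + (41 + 18) = 16 + 59 = 75)
Q(2)*X = (5*2)*75 = 10*75 = 750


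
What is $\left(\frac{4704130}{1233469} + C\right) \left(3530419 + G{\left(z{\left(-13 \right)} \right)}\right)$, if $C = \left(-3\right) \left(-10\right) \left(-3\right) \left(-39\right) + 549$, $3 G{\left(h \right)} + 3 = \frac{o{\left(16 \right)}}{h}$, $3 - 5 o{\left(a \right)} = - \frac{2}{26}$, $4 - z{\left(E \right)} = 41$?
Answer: $\frac{25529811650615689966}{1779895767} \approx 1.4343 \cdot 10^{10}$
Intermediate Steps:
$z{\left(E \right)} = -37$ ($z{\left(E \right)} = 4 - 41 = -37$)
$o{\left(a \right)} = \frac{8}{13}$ ($o{\left(a \right)} = \frac{3}{5} - \frac{\left(-2\right) \frac{1}{26}}{5} = \frac{3}{5} - - \frac{1}{65} = \frac{3}{5} + \frac{1}{65} = \frac{8}{13}$)
$G{\left(h \right)} = -1 + \frac{8}{39 h}$ ($G{\left(h \right)} = -1 + \frac{\frac{8}{13} \frac{1}{h}}{3} = -1 + \frac{8}{39 h}$)
$C = 4059$ ($C = 30 \left(-3\right) \left(-39\right) + 549 = \left(-90\right) \left(-39\right) + 549 = 3510 + 549 = 4059$)
$\left(\frac{4704130}{1233469} + C\right) \left(3530419 + G{\left(z{\left(-13 \right)} \right)}\right) = \left(\frac{4704130}{1233469} + 4059\right) \left(3530419 + \frac{\frac{8}{39} - -37}{-37}\right) = \left(4704130 \cdot \frac{1}{1233469} + 4059\right) \left(3530419 - \frac{\frac{8}{39} + 37}{37}\right) = \left(\frac{4704130}{1233469} + 4059\right) \left(3530419 - \frac{1451}{1443}\right) = \frac{5011354801 \left(3530419 - \frac{1451}{1443}\right)}{1233469} = \frac{5011354801}{1233469} \cdot \frac{5094393166}{1443} = \frac{25529811650615689966}{1779895767}$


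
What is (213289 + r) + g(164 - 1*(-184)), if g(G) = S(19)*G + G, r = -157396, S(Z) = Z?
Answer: 62853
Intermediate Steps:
g(G) = 20*G (g(G) = 19*G + G = 20*G)
(213289 + r) + g(164 - 1*(-184)) = (213289 - 157396) + 20*(164 - 1*(-184)) = 55893 + 20*(164 + 184) = 55893 + 20*348 = 55893 + 6960 = 62853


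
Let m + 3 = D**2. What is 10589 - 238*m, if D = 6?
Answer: 2735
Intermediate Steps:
m = 33 (m = -3 + 6**2 = -3 + 36 = 33)
10589 - 238*m = 10589 - 238*33 = 10589 - 7854 = 2735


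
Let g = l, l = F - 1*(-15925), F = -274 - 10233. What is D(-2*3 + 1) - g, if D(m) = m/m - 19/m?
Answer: -27066/5 ≈ -5413.2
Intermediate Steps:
F = -10507
l = 5418 (l = -10507 - 1*(-15925) = -10507 + 15925 = 5418)
D(m) = 1 - 19/m
g = 5418
D(-2*3 + 1) - g = (-19 + (-2*3 + 1))/(-2*3 + 1) - 1*5418 = (-19 + (-6 + 1))/(-6 + 1) - 5418 = (-19 - 5)/(-5) - 5418 = -⅕*(-24) - 5418 = 24/5 - 5418 = -27066/5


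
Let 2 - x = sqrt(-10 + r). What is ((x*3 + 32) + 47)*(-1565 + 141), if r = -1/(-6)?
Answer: -121040 + 712*I*sqrt(354) ≈ -1.2104e+5 + 13396.0*I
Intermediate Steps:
r = 1/6 (r = -1*(-1/6) = 1/6 ≈ 0.16667)
x = 2 - I*sqrt(354)/6 (x = 2 - sqrt(-10 + 1/6) = 2 - sqrt(-59/6) = 2 - I*sqrt(354)/6 ≈ 2.0 - 3.1358*I)
((x*3 + 32) + 47)*(-1565 + 141) = (((2 - I*sqrt(354)/6)*3 + 32) + 47)*(-1565 + 141) = (((6 - I*sqrt(354)/2) + 32) + 47)*(-1424) = ((38 - I*sqrt(354)/2) + 47)*(-1424) = (85 - I*sqrt(354)/2)*(-1424) = -121040 + 712*I*sqrt(354)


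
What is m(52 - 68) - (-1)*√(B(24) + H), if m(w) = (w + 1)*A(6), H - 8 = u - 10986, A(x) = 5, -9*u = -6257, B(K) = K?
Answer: -75 + I*√92329/3 ≈ -75.0 + 101.29*I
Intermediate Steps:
u = 6257/9 (u = -⅑*(-6257) = 6257/9 ≈ 695.22)
H = -92545/9 (H = 8 + (6257/9 - 10986) = 8 - 92617/9 = -92545/9 ≈ -10283.)
m(w) = 5 + 5*w (m(w) = (w + 1)*5 = (1 + w)*5 = 5 + 5*w)
m(52 - 68) - (-1)*√(B(24) + H) = (5 + 5*(52 - 68)) - (-1)*√(24 - 92545/9) = (5 + 5*(-16)) - (-1)*√(-92329/9) = (5 - 80) - (-1)*I*√92329/3 = -75 - (-1)*I*√92329/3 = -75 + I*√92329/3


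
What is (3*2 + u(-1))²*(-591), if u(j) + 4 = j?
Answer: -591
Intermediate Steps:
u(j) = -4 + j
(3*2 + u(-1))²*(-591) = (3*2 + (-4 - 1))²*(-591) = (6 - 5)²*(-591) = 1²*(-591) = 1*(-591) = -591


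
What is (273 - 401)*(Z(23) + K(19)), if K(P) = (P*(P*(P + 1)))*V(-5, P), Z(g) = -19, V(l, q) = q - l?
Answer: -22177408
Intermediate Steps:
K(P) = P²*(1 + P)*(5 + P) (K(P) = (P*(P*(P + 1)))*(P - 1*(-5)) = (P*(P*(1 + P)))*(P + 5) = (P²*(1 + P))*(5 + P) = P²*(1 + P)*(5 + P))
(273 - 401)*(Z(23) + K(19)) = (273 - 401)*(-19 + 19²*(1 + 19)*(5 + 19)) = -128*(-19 + 361*20*24) = -128*(-19 + 173280) = -128*173261 = -22177408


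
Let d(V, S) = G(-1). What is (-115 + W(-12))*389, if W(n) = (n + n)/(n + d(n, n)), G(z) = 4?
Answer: -43568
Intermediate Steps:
d(V, S) = 4
W(n) = 2*n/(4 + n) (W(n) = (n + n)/(n + 4) = (2*n)/(4 + n) = 2*n/(4 + n))
(-115 + W(-12))*389 = (-115 + 2*(-12)/(4 - 12))*389 = (-115 + 2*(-12)/(-8))*389 = (-115 + 2*(-12)*(-⅛))*389 = (-115 + 3)*389 = -112*389 = -43568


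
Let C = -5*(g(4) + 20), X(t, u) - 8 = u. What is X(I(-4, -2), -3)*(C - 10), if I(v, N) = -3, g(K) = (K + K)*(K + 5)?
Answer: -2350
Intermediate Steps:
g(K) = 2*K*(5 + K) (g(K) = (2*K)*(5 + K) = 2*K*(5 + K))
X(t, u) = 8 + u
C = -460 (C = -5*(2*4*(5 + 4) + 20) = -5*(2*4*9 + 20) = -5*(72 + 20) = -5*92 = -460)
X(I(-4, -2), -3)*(C - 10) = (8 - 3)*(-460 - 10) = 5*(-470) = -2350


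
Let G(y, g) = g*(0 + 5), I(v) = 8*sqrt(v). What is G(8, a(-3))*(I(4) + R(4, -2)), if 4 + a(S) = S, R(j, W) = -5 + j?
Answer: -525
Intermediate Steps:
a(S) = -4 + S
G(y, g) = 5*g (G(y, g) = g*5 = 5*g)
G(8, a(-3))*(I(4) + R(4, -2)) = (5*(-4 - 3))*(8*sqrt(4) + (-5 + 4)) = (5*(-7))*(8*2 - 1) = -35*(16 - 1) = -35*15 = -525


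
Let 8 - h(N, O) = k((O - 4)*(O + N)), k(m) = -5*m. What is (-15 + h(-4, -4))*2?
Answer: 626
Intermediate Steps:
h(N, O) = 8 + 5*(-4 + O)*(N + O) (h(N, O) = 8 - (-5)*(O - 4)*(O + N) = 8 - (-5)*(-4 + O)*(N + O) = 8 + 5*(-4 + O)*(N + O))
(-15 + h(-4, -4))*2 = (-15 + (8 - 20*(-4) - 20*(-4) + 5*(-4)**2 + 5*(-4)*(-4)))*2 = (-15 + (8 + 80 + 80 + 5*16 + 80))*2 = (-15 + (8 + 80 + 80 + 80 + 80))*2 = (-15 + 328)*2 = 313*2 = 626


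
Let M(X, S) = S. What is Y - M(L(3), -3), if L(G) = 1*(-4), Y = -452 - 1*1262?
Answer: -1711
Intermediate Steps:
Y = -1714 (Y = -452 - 1262 = -1714)
L(G) = -4
Y - M(L(3), -3) = -1714 - 1*(-3) = -1714 + 3 = -1711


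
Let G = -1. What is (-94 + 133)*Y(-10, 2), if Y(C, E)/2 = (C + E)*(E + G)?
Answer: -624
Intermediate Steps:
Y(C, E) = 2*(-1 + E)*(C + E) (Y(C, E) = 2*((C + E)*(E - 1)) = 2*((C + E)*(-1 + E)) = 2*((-1 + E)*(C + E)) = 2*(-1 + E)*(C + E))
(-94 + 133)*Y(-10, 2) = (-94 + 133)*(-2*(-10) - 2*2 + 2*2**2 + 2*(-10)*2) = 39*(20 - 4 + 2*4 - 40) = 39*(20 - 4 + 8 - 40) = 39*(-16) = -624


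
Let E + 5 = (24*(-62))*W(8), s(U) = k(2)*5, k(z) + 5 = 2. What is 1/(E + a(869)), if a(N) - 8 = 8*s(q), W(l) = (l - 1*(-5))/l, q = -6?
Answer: -1/2535 ≈ -0.00039448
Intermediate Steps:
k(z) = -3 (k(z) = -5 + 2 = -3)
s(U) = -15 (s(U) = -3*5 = -15)
W(l) = (5 + l)/l (W(l) = (l + 5)/l = (5 + l)/l)
a(N) = -112 (a(N) = 8 + 8*(-15) = 8 - 120 = -112)
E = -2423 (E = -5 + (24*(-62))*((5 + 8)/8) = -5 - 186*13 = -5 - 1488*13/8 = -5 - 2418 = -2423)
1/(E + a(869)) = 1/(-2423 - 112) = 1/(-2535) = -1/2535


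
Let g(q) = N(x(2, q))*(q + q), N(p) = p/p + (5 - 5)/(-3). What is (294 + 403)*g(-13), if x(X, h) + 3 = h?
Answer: -18122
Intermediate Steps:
x(X, h) = -3 + h
N(p) = 1 (N(p) = 1 + 0*(-1/3) = 1 + 0 = 1)
g(q) = 2*q (g(q) = 1*(q + q) = 1*(2*q) = 2*q)
(294 + 403)*g(-13) = (294 + 403)*(2*(-13)) = 697*(-26) = -18122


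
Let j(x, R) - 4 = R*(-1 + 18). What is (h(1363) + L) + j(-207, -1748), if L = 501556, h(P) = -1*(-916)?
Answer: 472760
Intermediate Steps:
h(P) = 916
j(x, R) = 4 + 17*R (j(x, R) = 4 + R*(-1 + 18) = 4 + R*17 = 4 + 17*R)
(h(1363) + L) + j(-207, -1748) = (916 + 501556) + (4 + 17*(-1748)) = 502472 + (4 - 29716) = 502472 - 29712 = 472760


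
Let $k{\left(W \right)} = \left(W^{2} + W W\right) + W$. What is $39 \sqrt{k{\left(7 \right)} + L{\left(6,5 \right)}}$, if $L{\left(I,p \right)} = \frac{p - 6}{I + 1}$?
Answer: $\frac{39 \sqrt{5138}}{7} \approx 399.36$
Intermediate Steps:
$L{\left(I,p \right)} = \frac{-6 + p}{1 + I}$
$k{\left(W \right)} = W + 2 W^{2}$ ($k{\left(W \right)} = \left(W^{2} + W^{2}\right) + W = 2 W^{2} + W = W + 2 W^{2}$)
$39 \sqrt{k{\left(7 \right)} + L{\left(6,5 \right)}} = 39 \sqrt{7 \left(1 + 2 \cdot 7\right) + \frac{-6 + 5}{1 + 6}} = 39 \sqrt{7 \left(1 + 14\right) + \frac{1}{7} \left(-1\right)} = 39 \sqrt{7 \cdot 15 + \frac{1}{7} \left(-1\right)} = 39 \sqrt{105 - \frac{1}{7}} = 39 \sqrt{\frac{734}{7}} = 39 \frac{\sqrt{5138}}{7} = \frac{39 \sqrt{5138}}{7}$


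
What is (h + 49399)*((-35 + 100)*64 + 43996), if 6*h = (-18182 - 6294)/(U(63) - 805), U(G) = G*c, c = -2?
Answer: 2214913469540/931 ≈ 2.3791e+9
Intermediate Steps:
U(G) = -2*G (U(G) = G*(-2) = -2*G)
h = 12238/2793 (h = ((-18182 - 6294)/(-2*63 - 805))/6 = (-24476/(-126 - 805))/6 = (-24476/(-931))/6 = (-24476*(-1/931))/6 = (⅙)*(24476/931) = 12238/2793 ≈ 4.3817)
(h + 49399)*((-35 + 100)*64 + 43996) = (12238/2793 + 49399)*((-35 + 100)*64 + 43996) = 137983645*(65*64 + 43996)/2793 = 137983645*(4160 + 43996)/2793 = (137983645/2793)*48156 = 2214913469540/931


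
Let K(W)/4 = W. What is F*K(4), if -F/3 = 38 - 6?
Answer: -1536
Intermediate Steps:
F = -96 (F = -3*(38 - 6) = -3*32 = -96)
K(W) = 4*W
F*K(4) = -384*4 = -96*16 = -1536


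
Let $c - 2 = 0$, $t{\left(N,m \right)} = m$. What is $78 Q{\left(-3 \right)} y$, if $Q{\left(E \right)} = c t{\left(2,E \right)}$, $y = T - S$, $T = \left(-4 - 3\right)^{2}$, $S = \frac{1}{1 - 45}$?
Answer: $- \frac{252369}{11} \approx -22943.0$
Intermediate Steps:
$c = 2$ ($c = 2 + 0 = 2$)
$S = - \frac{1}{44}$ ($S = \frac{1}{-44} = - \frac{1}{44} \approx -0.022727$)
$T = 49$ ($T = \left(-7\right)^{2} = 49$)
$y = \frac{2157}{44}$ ($y = 49 - - \frac{1}{44} = 49 + \frac{1}{44} = \frac{2157}{44} \approx 49.023$)
$Q{\left(E \right)} = 2 E$
$78 Q{\left(-3 \right)} y = 78 \cdot 2 \left(-3\right) \frac{2157}{44} = 78 \left(-6\right) \frac{2157}{44} = \left(-468\right) \frac{2157}{44} = - \frac{252369}{11}$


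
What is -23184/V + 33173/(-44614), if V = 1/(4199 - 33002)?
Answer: 29791835068555/44614 ≈ 6.6777e+8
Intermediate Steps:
V = -1/28803 (V = 1/(-28803) = -1/28803 ≈ -3.4719e-5)
-23184/V + 33173/(-44614) = -23184/(-1/28803) + 33173/(-44614) = -23184*(-28803) + 33173*(-1/44614) = 667768752 - 33173/44614 = 29791835068555/44614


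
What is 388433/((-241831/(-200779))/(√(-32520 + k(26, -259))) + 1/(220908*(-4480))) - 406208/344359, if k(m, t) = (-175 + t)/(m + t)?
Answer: 64*(-759521255297629440*√1765377158 + 1573283231953376842418523585259*I)/(344359*(-760623734777*I + 119666181707520*√1765377158)) ≈ -9.9772 + 5.8155e+7*I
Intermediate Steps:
k(m, t) = (-175 + t)/(m + t)
388433/((-241831/(-200779))/(√(-32520 + k(26, -259))) + 1/(220908*(-4480))) - 406208/344359 = 388433/((-241831/(-200779))/(√(-32520 + (-175 - 259)/(26 - 259))) + 1/(220908*(-4480))) - 406208/344359 = 388433/((-241831*(-1/200779))/(√(-32520 - 434/(-233))) + (1/220908)*(-1/4480)) - 406208*1/344359 = 388433/(241831/(200779*(√(-32520 - 1/233*(-434)))) - 1/989667840) - 406208/344359 = 388433/(241831/(200779*(√(-32520 + 434/233))) - 1/989667840) - 406208/344359 = 388433/(241831/(200779*(√(-7576726/233))) - 1/989667840) - 406208/344359 = 388433/(241831/(200779*((I*√1765377158/233))) - 1/989667840) - 406208/344359 = 388433/(241831*(-I*√1765377158/7576726)/200779 - 1/989667840) - 406208/344359 = 388433/(-241831*I*√1765377158/1521247469554 - 1/989667840) - 406208/344359 = 388433/(-1/989667840 - 241831*I*√1765377158/1521247469554) - 406208/344359 = -406208/344359 + 388433/(-1/989667840 - 241831*I*√1765377158/1521247469554)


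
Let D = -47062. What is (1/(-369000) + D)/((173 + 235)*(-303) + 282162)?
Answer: -17365878001/58500522000 ≈ -0.29685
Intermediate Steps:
(1/(-369000) + D)/((173 + 235)*(-303) + 282162) = (1/(-369000) - 47062)/((173 + 235)*(-303) + 282162) = (-1/369000 - 47062)/(408*(-303) + 282162) = -17365878001/(369000*(-123624 + 282162)) = -17365878001/369000/158538 = -17365878001/369000*1/158538 = -17365878001/58500522000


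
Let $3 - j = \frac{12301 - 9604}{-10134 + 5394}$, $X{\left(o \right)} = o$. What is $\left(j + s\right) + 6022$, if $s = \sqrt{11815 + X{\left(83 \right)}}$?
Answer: $\frac{9520399}{1580} + 3 \sqrt{1322} \approx 6134.6$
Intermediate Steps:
$s = 3 \sqrt{1322}$ ($s = \sqrt{11815 + 83} = \sqrt{11898} = 3 \sqrt{1322} \approx 109.08$)
$j = \frac{5639}{1580}$ ($j = 3 - \frac{12301 - 9604}{-10134 + 5394} = 3 - \frac{2697}{-4740} = 3 - 2697 \left(- \frac{1}{4740}\right) = 3 - - \frac{899}{1580} = 3 + \frac{899}{1580} = \frac{5639}{1580} \approx 3.569$)
$\left(j + s\right) + 6022 = \left(\frac{5639}{1580} + 3 \sqrt{1322}\right) + 6022 = \frac{9520399}{1580} + 3 \sqrt{1322}$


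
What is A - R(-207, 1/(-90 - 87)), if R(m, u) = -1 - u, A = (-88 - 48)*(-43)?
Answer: 1035272/177 ≈ 5849.0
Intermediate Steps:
A = 5848 (A = -136*(-43) = 5848)
A - R(-207, 1/(-90 - 87)) = 5848 - (-1 - 1/(-90 - 87)) = 5848 - (-1 - 1/(-177)) = 5848 - (-1 - 1*(-1/177)) = 5848 - (-1 + 1/177) = 5848 - 1*(-176/177) = 5848 + 176/177 = 1035272/177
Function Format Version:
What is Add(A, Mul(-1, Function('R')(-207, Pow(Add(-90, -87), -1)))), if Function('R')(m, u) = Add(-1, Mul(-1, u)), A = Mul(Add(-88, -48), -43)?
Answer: Rational(1035272, 177) ≈ 5849.0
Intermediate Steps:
A = 5848 (A = Mul(-136, -43) = 5848)
Add(A, Mul(-1, Function('R')(-207, Pow(Add(-90, -87), -1)))) = Add(5848, Mul(-1, Add(-1, Mul(-1, Pow(Add(-90, -87), -1))))) = Add(5848, Mul(-1, Add(-1, Mul(-1, Pow(-177, -1))))) = Add(5848, Mul(-1, Add(-1, Mul(-1, Rational(-1, 177))))) = Add(5848, Mul(-1, Add(-1, Rational(1, 177)))) = Add(5848, Mul(-1, Rational(-176, 177))) = Add(5848, Rational(176, 177)) = Rational(1035272, 177)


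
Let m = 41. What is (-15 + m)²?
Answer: 676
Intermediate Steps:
(-15 + m)² = (-15 + 41)² = 26² = 676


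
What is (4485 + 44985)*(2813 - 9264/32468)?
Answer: 1129439923350/8117 ≈ 1.3914e+8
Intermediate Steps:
(4485 + 44985)*(2813 - 9264/32468) = 49470*(2813 - 9264*1/32468) = 49470*(2813 - 2316/8117) = 49470*(22830805/8117) = 1129439923350/8117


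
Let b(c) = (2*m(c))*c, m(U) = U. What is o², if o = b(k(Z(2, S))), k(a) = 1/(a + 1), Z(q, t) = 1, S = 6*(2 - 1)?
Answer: ¼ ≈ 0.25000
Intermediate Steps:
S = 6 (S = 6*1 = 6)
k(a) = 1/(1 + a)
b(c) = 2*c² (b(c) = (2*c)*c = 2*c²)
o = ½ (o = 2*(1/(1 + 1))² = 2*(1/2)² = 2*(½)² = 2*(¼) = ½ ≈ 0.50000)
o² = (½)² = ¼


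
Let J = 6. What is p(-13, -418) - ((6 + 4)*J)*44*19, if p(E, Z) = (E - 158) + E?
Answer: -50344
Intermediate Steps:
p(E, Z) = -158 + 2*E (p(E, Z) = (-158 + E) + E = -158 + 2*E)
p(-13, -418) - ((6 + 4)*J)*44*19 = (-158 + 2*(-13)) - ((6 + 4)*6)*44*19 = (-158 - 26) - (10*6)*44*19 = -184 - 60*44*19 = -184 - 2640*19 = -184 - 1*50160 = -184 - 50160 = -50344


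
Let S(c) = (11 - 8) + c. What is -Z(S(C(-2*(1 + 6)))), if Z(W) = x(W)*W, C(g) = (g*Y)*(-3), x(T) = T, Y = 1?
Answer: -2025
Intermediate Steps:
C(g) = -3*g (C(g) = (g*1)*(-3) = g*(-3) = -3*g)
S(c) = 3 + c
Z(W) = W² (Z(W) = W*W = W²)
-Z(S(C(-2*(1 + 6)))) = -(3 - (-6)*(1 + 6))² = -(3 - (-6)*7)² = -(3 - 3*(-14))² = -(3 + 42)² = -1*45² = -1*2025 = -2025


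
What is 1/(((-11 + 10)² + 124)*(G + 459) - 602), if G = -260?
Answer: 1/24273 ≈ 4.1198e-5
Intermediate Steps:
1/(((-11 + 10)² + 124)*(G + 459) - 602) = 1/(((-11 + 10)² + 124)*(-260 + 459) - 602) = 1/(((-1)² + 124)*199 - 602) = 1/((1 + 124)*199 - 602) = 1/(125*199 - 602) = 1/(24875 - 602) = 1/24273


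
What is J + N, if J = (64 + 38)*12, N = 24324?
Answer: 25548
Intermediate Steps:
J = 1224 (J = 102*12 = 1224)
J + N = 1224 + 24324 = 25548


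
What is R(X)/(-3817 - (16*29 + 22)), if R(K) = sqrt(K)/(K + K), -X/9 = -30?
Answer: -sqrt(30)/774540 ≈ -7.0716e-6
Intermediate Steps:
X = 270 (X = -9*(-30) = 270)
R(K) = 1/(2*sqrt(K)) (R(K) = sqrt(K)/((2*K)) = (1/(2*K))*sqrt(K) = 1/(2*sqrt(K)))
R(X)/(-3817 - (16*29 + 22)) = (1/(2*sqrt(270)))/(-3817 - (16*29 + 22)) = ((sqrt(30)/90)/2)/(-3817 - (464 + 22)) = (sqrt(30)/180)/(-3817 - 1*486) = (sqrt(30)/180)/(-3817 - 486) = (sqrt(30)/180)/(-4303) = (sqrt(30)/180)*(-1/4303) = -sqrt(30)/774540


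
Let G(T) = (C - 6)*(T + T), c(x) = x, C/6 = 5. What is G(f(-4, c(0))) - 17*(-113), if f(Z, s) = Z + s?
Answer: 1729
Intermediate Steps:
C = 30 (C = 6*5 = 30)
G(T) = 48*T (G(T) = (30 - 6)*(T + T) = 24*(2*T) = 48*T)
G(f(-4, c(0))) - 17*(-113) = 48*(-4 + 0) - 17*(-113) = 48*(-4) + 1921 = -192 + 1921 = 1729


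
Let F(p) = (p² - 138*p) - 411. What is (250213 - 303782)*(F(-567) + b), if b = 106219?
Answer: -27081432967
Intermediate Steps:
F(p) = -411 + p² - 138*p
(250213 - 303782)*(F(-567) + b) = (250213 - 303782)*((-411 + (-567)² - 138*(-567)) + 106219) = -53569*((-411 + 321489 + 78246) + 106219) = -53569*(399324 + 106219) = -53569*505543 = -27081432967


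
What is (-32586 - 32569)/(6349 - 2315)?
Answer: -65155/4034 ≈ -16.151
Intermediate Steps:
(-32586 - 32569)/(6349 - 2315) = -65155/4034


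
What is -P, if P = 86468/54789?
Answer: -86468/54789 ≈ -1.5782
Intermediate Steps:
P = 86468/54789 (P = 86468*(1/54789) = 86468/54789 ≈ 1.5782)
-P = -1*86468/54789 = -86468/54789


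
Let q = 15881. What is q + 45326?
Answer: 61207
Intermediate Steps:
q + 45326 = 15881 + 45326 = 61207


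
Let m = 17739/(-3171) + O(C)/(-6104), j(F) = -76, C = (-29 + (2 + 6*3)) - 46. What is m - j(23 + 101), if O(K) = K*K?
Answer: 64436593/921704 ≈ 69.910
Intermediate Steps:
C = -55 (C = (-29 + (2 + 18)) - 46 = (-29 + 20) - 46 = -9 - 46 = -55)
O(K) = K²
m = -5612911/921704 (m = 17739/(-3171) + (-55)²/(-6104) = 17739*(-1/3171) + 3025*(-1/6104) = -5913/1057 - 3025/6104 = -5612911/921704 ≈ -6.0897)
m - j(23 + 101) = -5612911/921704 - 1*(-76) = -5612911/921704 + 76 = 64436593/921704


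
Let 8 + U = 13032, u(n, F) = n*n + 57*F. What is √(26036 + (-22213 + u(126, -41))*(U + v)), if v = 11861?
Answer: I*√215826454 ≈ 14691.0*I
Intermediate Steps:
u(n, F) = n² + 57*F
U = 13024 (U = -8 + 13032 = 13024)
√(26036 + (-22213 + u(126, -41))*(U + v)) = √(26036 + (-22213 + (126² + 57*(-41)))*(13024 + 11861)) = √(26036 + (-22213 + (15876 - 2337))*24885) = √(26036 + (-22213 + 13539)*24885) = √(26036 - 8674*24885) = √(26036 - 215852490) = √(-215826454) = I*√215826454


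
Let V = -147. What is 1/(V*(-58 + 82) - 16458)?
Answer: -1/19986 ≈ -5.0035e-5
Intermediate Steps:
1/(V*(-58 + 82) - 16458) = 1/(-147*(-58 + 82) - 16458) = 1/(-147*24 - 16458) = 1/(-3528 - 16458) = 1/(-19986) = -1/19986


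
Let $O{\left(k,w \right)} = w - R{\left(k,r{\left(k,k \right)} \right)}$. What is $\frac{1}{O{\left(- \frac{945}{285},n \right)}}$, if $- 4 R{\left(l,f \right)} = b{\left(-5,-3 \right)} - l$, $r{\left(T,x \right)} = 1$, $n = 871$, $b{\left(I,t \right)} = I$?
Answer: $\frac{19}{16541} \approx 0.0011487$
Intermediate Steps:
$R{\left(l,f \right)} = \frac{5}{4} + \frac{l}{4}$ ($R{\left(l,f \right)} = - \frac{-5 - l}{4} = \frac{5}{4} + \frac{l}{4}$)
$O{\left(k,w \right)} = - \frac{5}{4} + w - \frac{k}{4}$ ($O{\left(k,w \right)} = w - \left(\frac{5}{4} + \frac{k}{4}\right) = - \frac{5}{4} + w - \frac{k}{4}$)
$\frac{1}{O{\left(- \frac{945}{285},n \right)}} = \frac{1}{- \frac{5}{4} + 871 - \frac{\left(-945\right) \frac{1}{285}}{4}} = \frac{1}{- \frac{5}{4} + 871 - - \frac{63}{76}} = \frac{1}{- \frac{5}{4} + 871 + \frac{63}{76}} = \frac{1}{\frac{16541}{19}} = \frac{19}{16541}$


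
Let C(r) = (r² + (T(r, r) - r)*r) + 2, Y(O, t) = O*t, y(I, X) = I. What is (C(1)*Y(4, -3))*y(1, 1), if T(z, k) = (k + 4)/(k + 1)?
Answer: -54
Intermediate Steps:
T(z, k) = (4 + k)/(1 + k)
C(r) = 2 + r² + r*(-r + (4 + r)/(1 + r)) (C(r) = (r² + ((4 + r)/(1 + r) - r)*r) + 2 = (r² + (-r + (4 + r)/(1 + r))*r) + 2 = (r² + r*(-r + (4 + r)/(1 + r))) + 2 = 2 + r² + r*(-r + (4 + r)/(1 + r)))
(C(1)*Y(4, -3))*y(1, 1) = (((2 + 1² + 6*1)/(1 + 1))*(4*(-3)))*1 = (((2 + 1 + 6)/2)*(-12))*1 = (((½)*9)*(-12))*1 = ((9/2)*(-12))*1 = -54*1 = -54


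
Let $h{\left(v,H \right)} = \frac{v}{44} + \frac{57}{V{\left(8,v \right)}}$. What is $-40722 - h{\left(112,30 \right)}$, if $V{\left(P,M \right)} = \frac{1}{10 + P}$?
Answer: $- \frac{459256}{11} \approx -41751.0$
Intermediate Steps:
$h{\left(v,H \right)} = 1026 + \frac{v}{44}$ ($h{\left(v,H \right)} = \frac{v}{44} + \frac{57}{\frac{1}{10 + 8}} = v \frac{1}{44} + \frac{57}{\frac{1}{18}} = \frac{v}{44} + 57 \frac{1}{\frac{1}{18}} = \frac{v}{44} + 57 \cdot 18 = \frac{v}{44} + 1026 = 1026 + \frac{v}{44}$)
$-40722 - h{\left(112,30 \right)} = -40722 - \left(1026 + \frac{1}{44} \cdot 112\right) = -40722 - \left(1026 + \frac{28}{11}\right) = -40722 - \frac{11314}{11} = - \frac{459256}{11}$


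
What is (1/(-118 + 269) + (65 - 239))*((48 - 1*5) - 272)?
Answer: 6016517/151 ≈ 39845.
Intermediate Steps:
(1/(-118 + 269) + (65 - 239))*((48 - 1*5) - 272) = (1/151 - 174)*((48 - 5) - 272) = (1/151 - 174)*(43 - 272) = -26273/151*(-229) = 6016517/151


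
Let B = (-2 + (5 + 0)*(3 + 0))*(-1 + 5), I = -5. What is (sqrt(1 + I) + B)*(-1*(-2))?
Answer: 104 + 4*I ≈ 104.0 + 4.0*I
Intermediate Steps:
B = 52 (B = (-2 + 5*3)*4 = (-2 + 15)*4 = 13*4 = 52)
(sqrt(1 + I) + B)*(-1*(-2)) = (sqrt(1 - 5) + 52)*(-1*(-2)) = (sqrt(-4) + 52)*2 = (2*I + 52)*2 = (52 + 2*I)*2 = 104 + 4*I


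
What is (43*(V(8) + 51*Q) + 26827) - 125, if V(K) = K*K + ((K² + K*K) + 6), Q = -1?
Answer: 33023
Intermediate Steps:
V(K) = 6 + 3*K² (V(K) = K² + ((K² + K²) + 6) = K² + (2*K² + 6) = K² + (6 + 2*K²) = 6 + 3*K²)
(43*(V(8) + 51*Q) + 26827) - 125 = (43*((6 + 3*8²) + 51*(-1)) + 26827) - 125 = (43*((6 + 3*64) - 51) + 26827) - 125 = (43*((6 + 192) - 51) + 26827) - 125 = (43*(198 - 51) + 26827) - 125 = (43*147 + 26827) - 125 = (6321 + 26827) - 125 = 33148 - 125 = 33023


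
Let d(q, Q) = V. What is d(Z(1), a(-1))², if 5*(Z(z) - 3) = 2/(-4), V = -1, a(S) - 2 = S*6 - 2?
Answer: 1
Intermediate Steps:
a(S) = 6*S (a(S) = 2 + (S*6 - 2) = 2 + (6*S - 2) = 2 + (-2 + 6*S) = 6*S)
Z(z) = 29/10 (Z(z) = 3 + (2/(-4))/5 = 3 + (2*(-¼))/5 = 3 + (⅕)*(-½) = 3 - ⅒ = 29/10)
d(q, Q) = -1
d(Z(1), a(-1))² = (-1)² = 1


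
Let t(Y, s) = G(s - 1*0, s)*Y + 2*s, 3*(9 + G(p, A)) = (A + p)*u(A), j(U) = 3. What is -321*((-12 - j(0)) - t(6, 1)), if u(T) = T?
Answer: -10593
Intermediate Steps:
G(p, A) = -9 + A*(A + p)/3 (G(p, A) = -9 + ((A + p)*A)/3 = -9 + (A*(A + p))/3 = -9 + A*(A + p)/3)
t(Y, s) = 2*s + Y*(-9 + 2*s**2/3) (t(Y, s) = (-9 + s**2/3 + s*(s - 1*0)/3)*Y + 2*s = (-9 + s**2/3 + s*(s + 0)/3)*Y + 2*s = (-9 + s**2/3 + s*s/3)*Y + 2*s = (-9 + s**2/3 + s**2/3)*Y + 2*s = (-9 + 2*s**2/3)*Y + 2*s = Y*(-9 + 2*s**2/3) + 2*s = 2*s + Y*(-9 + 2*s**2/3))
-321*((-12 - j(0)) - t(6, 1)) = -321*((-12 - 1*3) - (2*1 + (1/3)*6*(-27 + 2*1**2))) = -321*((-12 - 3) - (2 + (1/3)*6*(-27 + 2*1))) = -321*(-15 - (2 + (1/3)*6*(-27 + 2))) = -321*(-15 - (2 + (1/3)*6*(-25))) = -321*(-15 - (2 - 50)) = -321*(-15 - 1*(-48)) = -321*(-15 + 48) = -321*33 = -10593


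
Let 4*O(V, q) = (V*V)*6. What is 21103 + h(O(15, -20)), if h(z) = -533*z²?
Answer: -242763713/4 ≈ -6.0691e+7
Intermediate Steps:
O(V, q) = 3*V²/2 (O(V, q) = ((V*V)*6)/4 = (V²*6)/4 = (6*V²)/4 = 3*V²/2)
21103 + h(O(15, -20)) = 21103 - 533*((3/2)*15²)² = 21103 - 533*((3/2)*225)² = 21103 - 533*(675/2)² = 21103 - 533*455625/4 = 21103 - 242848125/4 = -242763713/4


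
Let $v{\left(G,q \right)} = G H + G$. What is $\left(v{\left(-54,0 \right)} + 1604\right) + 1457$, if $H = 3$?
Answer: $2845$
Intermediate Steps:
$v{\left(G,q \right)} = 4 G$ ($v{\left(G,q \right)} = G 3 + G = 3 G + G = 4 G$)
$\left(v{\left(-54,0 \right)} + 1604\right) + 1457 = \left(4 \left(-54\right) + 1604\right) + 1457 = \left(-216 + 1604\right) + 1457 = 1388 + 1457 = 2845$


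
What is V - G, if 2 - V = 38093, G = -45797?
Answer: 7706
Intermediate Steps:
V = -38091 (V = 2 - 1*38093 = 2 - 38093 = -38091)
V - G = -38091 - 1*(-45797) = -38091 + 45797 = 7706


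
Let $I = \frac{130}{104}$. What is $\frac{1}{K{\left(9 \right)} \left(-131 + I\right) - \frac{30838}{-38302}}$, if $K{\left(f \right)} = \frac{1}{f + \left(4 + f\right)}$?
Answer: $- \frac{153208}{780227} \approx -0.19636$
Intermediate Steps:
$I = \frac{5}{4}$ ($I = 130 \cdot \frac{1}{104} = \frac{5}{4} \approx 1.25$)
$K{\left(f \right)} = \frac{1}{4 + 2 f}$
$\frac{1}{K{\left(9 \right)} \left(-131 + I\right) - \frac{30838}{-38302}} = \frac{1}{\frac{1}{2 \left(2 + 9\right)} \left(-131 + \frac{5}{4}\right) - \frac{30838}{-38302}} = \frac{1}{\frac{1}{2 \cdot 11} \left(- \frac{519}{4}\right) - - \frac{15419}{19151}} = \frac{1}{\frac{1}{2} \cdot \frac{1}{11} \left(- \frac{519}{4}\right) + \frac{15419}{19151}} = \frac{1}{\frac{1}{22} \left(- \frac{519}{4}\right) + \frac{15419}{19151}} = \frac{1}{- \frac{519}{88} + \frac{15419}{19151}} = \frac{1}{- \frac{780227}{153208}} = - \frac{153208}{780227}$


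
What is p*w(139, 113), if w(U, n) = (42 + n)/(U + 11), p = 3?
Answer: 31/10 ≈ 3.1000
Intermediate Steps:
w(U, n) = (42 + n)/(11 + U)
p*w(139, 113) = 3*((42 + 113)/(11 + 139)) = 3*(155/150) = 3*((1/150)*155) = 3*(31/30) = 31/10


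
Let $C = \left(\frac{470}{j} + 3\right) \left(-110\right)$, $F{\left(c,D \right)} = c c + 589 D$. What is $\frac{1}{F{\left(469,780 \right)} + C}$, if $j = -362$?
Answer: $\frac{181}{122934081} \approx 1.4723 \cdot 10^{-6}$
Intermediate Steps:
$F{\left(c,D \right)} = c^{2} + 589 D$
$C = - \frac{33880}{181}$ ($C = \left(\frac{470}{-362} + 3\right) \left(-110\right) = \left(470 \left(- \frac{1}{362}\right) + 3\right) \left(-110\right) = \left(- \frac{235}{181} + 3\right) \left(-110\right) = \frac{308}{181} \left(-110\right) = - \frac{33880}{181} \approx -187.18$)
$\frac{1}{F{\left(469,780 \right)} + C} = \frac{1}{\left(469^{2} + 589 \cdot 780\right) - \frac{33880}{181}} = \frac{1}{\left(219961 + 459420\right) - \frac{33880}{181}} = \frac{1}{679381 - \frac{33880}{181}} = \frac{1}{\frac{122934081}{181}} = \frac{181}{122934081}$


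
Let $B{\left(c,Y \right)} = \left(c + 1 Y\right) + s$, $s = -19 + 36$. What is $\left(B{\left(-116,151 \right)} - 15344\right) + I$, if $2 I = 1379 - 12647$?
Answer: $-20926$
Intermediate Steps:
$I = -5634$ ($I = \frac{1379 - 12647}{2} = \frac{1}{2} \left(-11268\right) = -5634$)
$s = 17$
$B{\left(c,Y \right)} = 17 + Y + c$ ($B{\left(c,Y \right)} = \left(c + 1 Y\right) + 17 = \left(c + Y\right) + 17 = \left(Y + c\right) + 17 = 17 + Y + c$)
$\left(B{\left(-116,151 \right)} - 15344\right) + I = \left(\left(17 + 151 - 116\right) - 15344\right) - 5634 = \left(52 - 15344\right) - 5634 = -15292 - 5634 = -20926$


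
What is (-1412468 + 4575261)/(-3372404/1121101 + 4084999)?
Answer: 3545810395093/4579693091495 ≈ 0.77425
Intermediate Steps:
(-1412468 + 4575261)/(-3372404/1121101 + 4084999) = 3162793/(-3372404*1/1121101 + 4084999) = 3162793/(-3372404/1121101 + 4084999) = 3162793/(4579693091495/1121101) = 3162793*(1121101/4579693091495) = 3545810395093/4579693091495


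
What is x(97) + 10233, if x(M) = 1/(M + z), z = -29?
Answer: 695845/68 ≈ 10233.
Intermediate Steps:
x(M) = 1/(-29 + M) (x(M) = 1/(M - 29) = 1/(-29 + M))
x(97) + 10233 = 1/(-29 + 97) + 10233 = 1/68 + 10233 = 695845/68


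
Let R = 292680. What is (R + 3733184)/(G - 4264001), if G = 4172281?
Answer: -503233/11465 ≈ -43.893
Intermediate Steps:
(R + 3733184)/(G - 4264001) = (292680 + 3733184)/(4172281 - 4264001) = 4025864/(-91720) = 4025864*(-1/91720) = -503233/11465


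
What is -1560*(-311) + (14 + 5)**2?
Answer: 485521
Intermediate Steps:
-1560*(-311) + (14 + 5)**2 = 485160 + 19**2 = 485160 + 361 = 485521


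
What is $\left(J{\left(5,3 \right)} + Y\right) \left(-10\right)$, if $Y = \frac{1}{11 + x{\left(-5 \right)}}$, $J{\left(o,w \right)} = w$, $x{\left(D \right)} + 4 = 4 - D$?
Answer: $- \frac{245}{8} \approx -30.625$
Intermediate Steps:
$x{\left(D \right)} = - D$ ($x{\left(D \right)} = -4 - \left(-4 + D\right) = - D$)
$Y = \frac{1}{16}$ ($Y = \frac{1}{11 - -5} = \frac{1}{11 + 5} = \frac{1}{16} \approx 0.0625$)
$\left(J{\left(5,3 \right)} + Y\right) \left(-10\right) = \left(3 + \frac{1}{16}\right) \left(-10\right) = \frac{49}{16} \left(-10\right) = - \frac{245}{8}$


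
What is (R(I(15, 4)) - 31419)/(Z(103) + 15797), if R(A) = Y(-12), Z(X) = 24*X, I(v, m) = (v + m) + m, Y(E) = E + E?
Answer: -31443/18269 ≈ -1.7211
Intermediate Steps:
Y(E) = 2*E
I(v, m) = v + 2*m (I(v, m) = (m + v) + m = v + 2*m)
R(A) = -24 (R(A) = 2*(-12) = -24)
(R(I(15, 4)) - 31419)/(Z(103) + 15797) = (-24 - 31419)/(24*103 + 15797) = -31443/(2472 + 15797) = -31443/18269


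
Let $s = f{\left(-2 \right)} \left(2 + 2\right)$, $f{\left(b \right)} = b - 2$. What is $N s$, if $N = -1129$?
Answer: $18064$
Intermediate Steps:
$f{\left(b \right)} = -2 + b$ ($f{\left(b \right)} = b - 2 = -2 + b$)
$s = -16$ ($s = \left(-2 - 2\right) \left(2 + 2\right) = \left(-4\right) 4 = -16$)
$N s = \left(-1129\right) \left(-16\right) = 18064$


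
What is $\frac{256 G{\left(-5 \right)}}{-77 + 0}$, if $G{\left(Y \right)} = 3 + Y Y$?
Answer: $- \frac{1024}{11} \approx -93.091$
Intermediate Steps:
$G{\left(Y \right)} = 3 + Y^{2}$
$\frac{256 G{\left(-5 \right)}}{-77 + 0} = \frac{256 \left(3 + \left(-5\right)^{2}\right)}{-77 + 0} = \frac{256 \left(3 + 25\right)}{-77} = 256 \cdot 28 \left(- \frac{1}{77}\right) = 7168 \left(- \frac{1}{77}\right) = - \frac{1024}{11}$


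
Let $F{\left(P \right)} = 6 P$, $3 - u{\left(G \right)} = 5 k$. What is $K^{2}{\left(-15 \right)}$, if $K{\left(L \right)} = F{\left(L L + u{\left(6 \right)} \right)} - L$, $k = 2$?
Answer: $1750329$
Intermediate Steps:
$u{\left(G \right)} = -7$ ($u{\left(G \right)} = 3 - 5 \cdot 2 = 3 - 10 = -7$)
$K{\left(L \right)} = -42 - L + 6 L^{2}$ ($K{\left(L \right)} = 6 \left(L L - 7\right) - L = 6 \left(L^{2} - 7\right) - L = 6 \left(-7 + L^{2}\right) - L = \left(-42 + 6 L^{2}\right) - L = -42 - L + 6 L^{2}$)
$K^{2}{\left(-15 \right)} = \left(-42 - -15 + 6 \left(-15\right)^{2}\right)^{2} = \left(-42 + 15 + 6 \cdot 225\right)^{2} = \left(-42 + 15 + 1350\right)^{2} = 1323^{2} = 1750329$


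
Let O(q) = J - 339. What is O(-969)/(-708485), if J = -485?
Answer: 824/708485 ≈ 0.0011630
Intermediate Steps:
O(q) = -824 (O(q) = -485 - 339 = -824)
O(-969)/(-708485) = -824/(-708485) = -824*(-1/708485) = 824/708485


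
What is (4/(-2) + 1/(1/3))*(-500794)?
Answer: -500794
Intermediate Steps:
(4/(-2) + 1/(1/3))*(-500794) = (4*(-½) + 1/(1*(⅓)))*(-500794) = (-2 + 1/(⅓))*(-500794) = (-2 + 1*3)*(-500794) = (-2 + 3)*(-500794) = 1*(-500794) = -500794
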